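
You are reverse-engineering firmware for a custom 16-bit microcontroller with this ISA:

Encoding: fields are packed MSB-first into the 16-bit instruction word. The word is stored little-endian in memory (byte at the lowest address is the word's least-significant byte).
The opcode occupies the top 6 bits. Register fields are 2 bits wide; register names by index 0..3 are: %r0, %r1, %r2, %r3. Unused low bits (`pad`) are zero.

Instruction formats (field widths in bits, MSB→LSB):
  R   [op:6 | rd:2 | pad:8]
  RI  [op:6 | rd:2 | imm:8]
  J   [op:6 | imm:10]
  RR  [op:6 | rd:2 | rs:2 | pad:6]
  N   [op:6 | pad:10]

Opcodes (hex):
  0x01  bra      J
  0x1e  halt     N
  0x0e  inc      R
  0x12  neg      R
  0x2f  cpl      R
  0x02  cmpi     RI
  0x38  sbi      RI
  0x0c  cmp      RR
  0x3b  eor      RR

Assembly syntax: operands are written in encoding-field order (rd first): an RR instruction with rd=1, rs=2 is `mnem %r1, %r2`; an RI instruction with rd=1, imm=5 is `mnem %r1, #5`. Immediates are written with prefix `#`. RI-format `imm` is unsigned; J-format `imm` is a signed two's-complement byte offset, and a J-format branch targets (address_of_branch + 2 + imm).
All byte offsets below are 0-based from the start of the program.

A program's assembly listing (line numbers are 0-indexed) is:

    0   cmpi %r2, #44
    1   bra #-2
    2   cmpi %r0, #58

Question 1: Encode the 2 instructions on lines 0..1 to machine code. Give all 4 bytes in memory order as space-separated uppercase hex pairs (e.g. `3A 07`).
0. cmpi fields op=0x2:6|rd=2:2|imm=44:8 → word 0a2ch → 2c 0a
1. bra fields op=0x1:6|imm=-2:10 → word 07feh → fe 07

2C 0A FE 07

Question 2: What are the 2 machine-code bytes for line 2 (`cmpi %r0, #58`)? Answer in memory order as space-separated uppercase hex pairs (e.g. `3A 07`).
3A 08

L2: cmpi op=0x2:6|rd=0:2|imm=58:8 ⇒ 0x083a ⇒ little 3a 08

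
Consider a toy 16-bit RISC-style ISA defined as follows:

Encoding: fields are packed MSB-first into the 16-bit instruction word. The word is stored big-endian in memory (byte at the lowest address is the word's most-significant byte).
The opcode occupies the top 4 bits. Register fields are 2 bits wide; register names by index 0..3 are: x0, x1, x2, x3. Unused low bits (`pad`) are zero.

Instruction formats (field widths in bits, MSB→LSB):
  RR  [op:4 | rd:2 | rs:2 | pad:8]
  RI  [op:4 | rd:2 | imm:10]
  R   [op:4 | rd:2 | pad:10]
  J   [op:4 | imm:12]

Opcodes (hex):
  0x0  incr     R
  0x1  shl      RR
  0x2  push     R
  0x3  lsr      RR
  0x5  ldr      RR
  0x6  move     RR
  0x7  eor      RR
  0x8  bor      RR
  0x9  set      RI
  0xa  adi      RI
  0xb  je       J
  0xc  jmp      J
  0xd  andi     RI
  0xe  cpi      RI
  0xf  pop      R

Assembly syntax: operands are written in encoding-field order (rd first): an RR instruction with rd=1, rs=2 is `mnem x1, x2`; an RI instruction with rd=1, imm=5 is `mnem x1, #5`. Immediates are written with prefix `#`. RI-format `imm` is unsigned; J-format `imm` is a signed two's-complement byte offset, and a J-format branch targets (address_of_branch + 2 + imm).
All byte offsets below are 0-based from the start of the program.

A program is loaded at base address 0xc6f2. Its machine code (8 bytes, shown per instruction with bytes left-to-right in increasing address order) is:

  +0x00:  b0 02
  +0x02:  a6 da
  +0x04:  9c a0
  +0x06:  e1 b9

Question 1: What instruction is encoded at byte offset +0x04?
set x3, #160

off 0x04: read 9c a0 as big → 0x9ca0
  opcode bits[15:12]=0x9: set/RI
  rd: (w>>10)&0x3=0x3 → x3
  imm: (w>>0)&0x3ff=0xa0 → #160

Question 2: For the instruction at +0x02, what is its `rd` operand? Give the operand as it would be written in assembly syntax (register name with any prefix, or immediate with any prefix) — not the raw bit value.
off 0x02: read a6 da as big → 0xa6da
  op=0xa6da>>12=0xa ⇒ adi (RI)
  rd@[11:10]=0x1 ⇒ x1
  imm@[9:0]=0x2da ⇒ #730

x1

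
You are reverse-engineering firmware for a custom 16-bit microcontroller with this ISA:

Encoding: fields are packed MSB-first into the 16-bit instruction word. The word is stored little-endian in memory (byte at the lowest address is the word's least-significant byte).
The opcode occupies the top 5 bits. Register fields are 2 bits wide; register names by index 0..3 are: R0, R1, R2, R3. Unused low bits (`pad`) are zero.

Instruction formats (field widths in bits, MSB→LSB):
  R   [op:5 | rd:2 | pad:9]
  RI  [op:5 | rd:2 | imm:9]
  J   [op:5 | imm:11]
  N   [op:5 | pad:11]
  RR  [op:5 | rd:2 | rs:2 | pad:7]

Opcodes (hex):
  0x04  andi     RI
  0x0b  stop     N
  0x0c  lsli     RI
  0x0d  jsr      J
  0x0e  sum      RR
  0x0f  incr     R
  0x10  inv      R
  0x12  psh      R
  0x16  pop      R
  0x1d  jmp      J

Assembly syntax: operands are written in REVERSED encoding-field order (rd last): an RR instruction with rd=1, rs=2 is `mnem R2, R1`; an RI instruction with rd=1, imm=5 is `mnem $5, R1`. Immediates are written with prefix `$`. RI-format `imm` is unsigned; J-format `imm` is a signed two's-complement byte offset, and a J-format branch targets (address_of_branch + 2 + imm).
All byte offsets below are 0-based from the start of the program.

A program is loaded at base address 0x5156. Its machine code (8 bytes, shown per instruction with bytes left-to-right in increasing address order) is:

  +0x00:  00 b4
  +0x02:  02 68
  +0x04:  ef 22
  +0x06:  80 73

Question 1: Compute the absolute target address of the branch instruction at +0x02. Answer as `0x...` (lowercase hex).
0x515c

@+02  little-endian(02 68) = 0x6802
  opcode bits[15:11]=0xd: jsr/J
  imm@[10:0]=0x2 ⇒ $2
  target = base 0x5156 + off 0x02 + 2 + imm 2 = 0x515c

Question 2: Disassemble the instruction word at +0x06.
sum R3, R1

+0x06: 80 73 ⇒ word 0x7380 (little)
  top 5b → 0xe → sum [RR]
  rd: (w>>9)&0x3=0x1 → R1
  rs: (w>>7)&0x3=0x3 → R3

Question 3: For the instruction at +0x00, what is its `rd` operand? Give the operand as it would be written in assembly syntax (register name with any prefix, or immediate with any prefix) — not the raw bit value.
+0x00: 00 b4 ⇒ word 0xb400 (little)
  opcode bits[15:11]=0x16: pop/R
  rd@[10:9]=0x2 ⇒ R2

R2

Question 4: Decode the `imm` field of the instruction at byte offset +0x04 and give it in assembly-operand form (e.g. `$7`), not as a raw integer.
$239

+0x04: ef 22 ⇒ word 0x22ef (little)
  top 5b → 0x4 → andi [RI]
  rd: (w>>9)&0x3=0x1 → R1
  imm: (w>>0)&0x1ff=0xef → $239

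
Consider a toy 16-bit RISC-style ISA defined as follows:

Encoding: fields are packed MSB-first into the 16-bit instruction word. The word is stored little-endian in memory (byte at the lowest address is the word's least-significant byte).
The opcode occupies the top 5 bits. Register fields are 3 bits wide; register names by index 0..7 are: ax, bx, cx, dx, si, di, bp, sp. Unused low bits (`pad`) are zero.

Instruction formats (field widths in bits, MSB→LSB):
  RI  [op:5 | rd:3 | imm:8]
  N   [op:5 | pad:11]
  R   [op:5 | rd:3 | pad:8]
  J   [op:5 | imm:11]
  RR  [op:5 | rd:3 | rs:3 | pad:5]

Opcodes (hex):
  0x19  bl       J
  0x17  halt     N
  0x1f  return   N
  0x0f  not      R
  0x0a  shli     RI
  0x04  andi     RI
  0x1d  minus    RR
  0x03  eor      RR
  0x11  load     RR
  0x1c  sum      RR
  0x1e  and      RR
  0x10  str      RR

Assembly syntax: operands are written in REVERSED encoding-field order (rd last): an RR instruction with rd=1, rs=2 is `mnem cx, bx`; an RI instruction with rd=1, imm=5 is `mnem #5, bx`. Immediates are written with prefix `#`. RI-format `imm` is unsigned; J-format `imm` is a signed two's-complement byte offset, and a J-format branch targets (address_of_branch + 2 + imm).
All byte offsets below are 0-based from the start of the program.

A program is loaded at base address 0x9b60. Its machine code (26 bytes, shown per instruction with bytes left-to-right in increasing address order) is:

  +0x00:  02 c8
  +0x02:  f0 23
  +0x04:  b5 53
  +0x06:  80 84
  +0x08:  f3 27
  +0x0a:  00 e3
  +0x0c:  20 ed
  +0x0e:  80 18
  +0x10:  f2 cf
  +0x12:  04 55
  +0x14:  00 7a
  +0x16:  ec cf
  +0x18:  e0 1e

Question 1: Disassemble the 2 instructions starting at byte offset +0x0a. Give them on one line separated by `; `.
sum ax, dx; minus bx, di

+0x0a: 00 e3 ⇒ word 0xe300 (little)
  opcode bits[15:11]=0x1c: sum/RR
  rd@[10:8]=0x3 ⇒ dx
  rs@[7:5]=0x0 ⇒ ax
+0x0c: 20 ed ⇒ word 0xed20 (little)
  opcode bits[15:11]=0x1d: minus/RR
  rd@[10:8]=0x5 ⇒ di
  rs@[7:5]=0x1 ⇒ bx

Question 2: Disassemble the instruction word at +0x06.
@+06  little-endian(80 84) = 0x8480
  top 5b → 0x10 → str [RR]
  [10:8] rd=4 = si
  [7:5] rs=4 = si

str si, si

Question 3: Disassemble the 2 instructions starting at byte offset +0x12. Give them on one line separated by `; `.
shli #4, di; not cx

off 0x12: read 04 55 as little → 0x5504
  opcode bits[15:11]=0xa: shli/RI
  [10:8] rd=5 = di
  [7:0] imm=4 = #4
off 0x14: read 00 7a as little → 0x7a00
  opcode bits[15:11]=0xf: not/R
  [10:8] rd=2 = cx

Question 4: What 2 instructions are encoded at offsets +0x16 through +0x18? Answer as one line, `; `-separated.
bl #-20; eor sp, bp

[16] ec cf → 0xcfec
  top 5b → 0x19 → bl [J]
  imm@[10:0]=0x7ec (s11→-20) ⇒ #-20
[18] e0 1e → 0x1ee0
  top 5b → 0x3 → eor [RR]
  rd@[10:8]=0x6 ⇒ bp
  rs@[7:5]=0x7 ⇒ sp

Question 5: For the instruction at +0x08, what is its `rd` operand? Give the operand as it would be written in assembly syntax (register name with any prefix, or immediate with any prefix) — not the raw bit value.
sp

[08] f3 27 → 0x27f3
  opcode bits[15:11]=0x4: andi/RI
  [10:8] rd=7 = sp
  [7:0] imm=243 = #243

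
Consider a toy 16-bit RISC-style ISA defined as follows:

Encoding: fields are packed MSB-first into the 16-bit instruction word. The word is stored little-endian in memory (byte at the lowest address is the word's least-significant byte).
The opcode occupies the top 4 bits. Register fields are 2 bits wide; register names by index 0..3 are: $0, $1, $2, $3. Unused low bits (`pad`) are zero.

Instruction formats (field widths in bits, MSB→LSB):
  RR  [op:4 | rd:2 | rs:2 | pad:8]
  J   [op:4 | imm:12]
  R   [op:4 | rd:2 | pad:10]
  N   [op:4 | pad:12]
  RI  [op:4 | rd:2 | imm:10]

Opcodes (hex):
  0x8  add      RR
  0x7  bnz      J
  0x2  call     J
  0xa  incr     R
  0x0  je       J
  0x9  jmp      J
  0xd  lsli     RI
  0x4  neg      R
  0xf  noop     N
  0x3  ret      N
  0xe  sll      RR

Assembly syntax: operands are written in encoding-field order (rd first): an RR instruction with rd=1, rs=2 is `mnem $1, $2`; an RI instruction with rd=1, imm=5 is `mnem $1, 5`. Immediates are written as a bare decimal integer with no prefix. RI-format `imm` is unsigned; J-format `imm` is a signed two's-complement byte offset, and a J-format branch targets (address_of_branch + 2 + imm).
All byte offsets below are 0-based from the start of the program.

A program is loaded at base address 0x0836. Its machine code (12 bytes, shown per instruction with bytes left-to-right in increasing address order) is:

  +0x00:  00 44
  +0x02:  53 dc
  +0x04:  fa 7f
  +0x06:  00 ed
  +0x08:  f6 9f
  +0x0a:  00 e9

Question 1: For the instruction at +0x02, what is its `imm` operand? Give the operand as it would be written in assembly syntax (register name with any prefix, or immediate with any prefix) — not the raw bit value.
83

+0x02: 53 dc ⇒ word 0xdc53 (little)
  opcode bits[15:12]=0xd: lsli/RI
  rd@[11:10]=0x3 ⇒ $3
  imm@[9:0]=0x53 ⇒ 83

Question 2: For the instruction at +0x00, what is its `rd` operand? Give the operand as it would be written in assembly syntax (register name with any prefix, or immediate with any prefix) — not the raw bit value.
$1

[00] 00 44 → 0x4400
  top 4b → 0x4 → neg [R]
  rd: (w>>10)&0x3=0x1 → $1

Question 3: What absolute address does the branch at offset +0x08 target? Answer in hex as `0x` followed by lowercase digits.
+0x08: f6 9f ⇒ word 0x9ff6 (little)
  top 4b → 0x9 → jmp [J]
  imm: (w>>0)&0xfff=0xff6 (s12→-10) → -10
  target = base 0x0836 + off 0x08 + 2 + imm -10 = 0x0836

0x0836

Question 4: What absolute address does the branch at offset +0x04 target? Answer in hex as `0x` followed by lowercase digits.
@+04  little-endian(fa 7f) = 0x7ffa
  op=0x7ffa>>12=0x7 ⇒ bnz (J)
  imm: (w>>0)&0xfff=0xffa (s12→-6) → -6
  target = base 0x0836 + off 0x04 + 2 + imm -6 = 0x0836

0x0836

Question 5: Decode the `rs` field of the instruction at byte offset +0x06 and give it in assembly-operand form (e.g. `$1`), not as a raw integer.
$1

@+06  little-endian(00 ed) = 0xed00
  top 4b → 0xe → sll [RR]
  rd: (w>>10)&0x3=0x3 → $3
  rs: (w>>8)&0x3=0x1 → $1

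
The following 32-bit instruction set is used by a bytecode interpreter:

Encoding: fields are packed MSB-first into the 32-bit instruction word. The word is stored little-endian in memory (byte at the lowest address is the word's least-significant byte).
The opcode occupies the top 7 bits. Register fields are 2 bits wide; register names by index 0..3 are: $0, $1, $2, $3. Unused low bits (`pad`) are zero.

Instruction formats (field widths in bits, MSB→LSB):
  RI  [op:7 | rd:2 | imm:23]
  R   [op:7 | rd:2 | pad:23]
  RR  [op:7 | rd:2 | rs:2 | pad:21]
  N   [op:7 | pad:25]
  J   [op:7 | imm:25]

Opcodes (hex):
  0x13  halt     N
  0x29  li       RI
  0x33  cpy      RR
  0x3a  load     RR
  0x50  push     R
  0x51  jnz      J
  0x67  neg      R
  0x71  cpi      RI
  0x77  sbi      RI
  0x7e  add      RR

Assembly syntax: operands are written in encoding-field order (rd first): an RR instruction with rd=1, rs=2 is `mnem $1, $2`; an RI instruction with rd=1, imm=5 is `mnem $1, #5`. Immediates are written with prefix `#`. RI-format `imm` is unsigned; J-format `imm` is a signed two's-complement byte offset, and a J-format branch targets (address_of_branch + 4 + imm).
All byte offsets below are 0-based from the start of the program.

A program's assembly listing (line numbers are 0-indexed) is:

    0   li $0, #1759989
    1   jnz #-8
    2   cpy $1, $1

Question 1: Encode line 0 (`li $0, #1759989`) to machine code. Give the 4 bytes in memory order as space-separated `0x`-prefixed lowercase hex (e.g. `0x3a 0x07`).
0xf5 0xda 0x1a 0x52

L0: li op=0x29:7|rd=0:2|imm=1759989:23 ⇒ 0x521adaf5 ⇒ little f5 da 1a 52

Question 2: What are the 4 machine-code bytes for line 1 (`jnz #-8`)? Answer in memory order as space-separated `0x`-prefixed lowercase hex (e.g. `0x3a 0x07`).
0xf8 0xff 0xff 0xa3

line 1 (jnz): pack op=0x51:7|imm=-8:25 = 0xa3fffff8; little→ f8 ff ff a3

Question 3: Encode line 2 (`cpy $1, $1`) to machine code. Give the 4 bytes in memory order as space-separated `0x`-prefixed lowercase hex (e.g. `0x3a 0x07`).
line 2 (cpy): pack op=0x33:7|rd=1:2|rs=1:2|pad=0:21 = 0x66a00000; little→ 00 00 a0 66

0x00 0x00 0xa0 0x66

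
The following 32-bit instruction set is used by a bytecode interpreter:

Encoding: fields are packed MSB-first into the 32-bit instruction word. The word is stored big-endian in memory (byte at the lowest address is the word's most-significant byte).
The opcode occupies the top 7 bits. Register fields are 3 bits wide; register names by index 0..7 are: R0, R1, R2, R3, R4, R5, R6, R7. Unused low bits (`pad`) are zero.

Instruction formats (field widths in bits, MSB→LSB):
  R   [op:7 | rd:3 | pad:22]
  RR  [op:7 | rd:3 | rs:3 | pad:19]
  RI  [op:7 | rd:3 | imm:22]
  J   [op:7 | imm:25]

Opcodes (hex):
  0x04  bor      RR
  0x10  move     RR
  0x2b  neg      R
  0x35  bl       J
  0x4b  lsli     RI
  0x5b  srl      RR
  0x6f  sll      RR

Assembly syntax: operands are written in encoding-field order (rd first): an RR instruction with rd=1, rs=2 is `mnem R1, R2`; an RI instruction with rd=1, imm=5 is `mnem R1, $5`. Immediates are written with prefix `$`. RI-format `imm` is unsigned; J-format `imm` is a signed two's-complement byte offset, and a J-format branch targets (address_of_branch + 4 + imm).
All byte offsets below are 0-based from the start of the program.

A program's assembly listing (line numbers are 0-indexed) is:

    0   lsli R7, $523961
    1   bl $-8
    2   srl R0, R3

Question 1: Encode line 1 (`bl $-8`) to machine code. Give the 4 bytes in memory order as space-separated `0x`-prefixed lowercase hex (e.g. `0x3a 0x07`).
0x6b 0xff 0xff 0xf8

1. bl fields op=0x35:7|imm=-8:25 → word 6bfffff8h → 6b ff ff f8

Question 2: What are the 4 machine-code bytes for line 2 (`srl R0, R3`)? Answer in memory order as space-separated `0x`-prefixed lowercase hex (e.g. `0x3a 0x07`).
0xb6 0x18 0x00 0x00

2. srl fields op=0x5b:7|rd=0:3|rs=3:3|pad=0:19 → word b6180000h → b6 18 00 00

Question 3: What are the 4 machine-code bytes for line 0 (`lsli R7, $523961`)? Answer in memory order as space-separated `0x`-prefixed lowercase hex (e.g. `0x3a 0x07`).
0x97 0xc7 0xfe 0xb9

line 0 (lsli): pack op=0x4b:7|rd=7:3|imm=523961:22 = 0x97c7feb9; big→ 97 c7 fe b9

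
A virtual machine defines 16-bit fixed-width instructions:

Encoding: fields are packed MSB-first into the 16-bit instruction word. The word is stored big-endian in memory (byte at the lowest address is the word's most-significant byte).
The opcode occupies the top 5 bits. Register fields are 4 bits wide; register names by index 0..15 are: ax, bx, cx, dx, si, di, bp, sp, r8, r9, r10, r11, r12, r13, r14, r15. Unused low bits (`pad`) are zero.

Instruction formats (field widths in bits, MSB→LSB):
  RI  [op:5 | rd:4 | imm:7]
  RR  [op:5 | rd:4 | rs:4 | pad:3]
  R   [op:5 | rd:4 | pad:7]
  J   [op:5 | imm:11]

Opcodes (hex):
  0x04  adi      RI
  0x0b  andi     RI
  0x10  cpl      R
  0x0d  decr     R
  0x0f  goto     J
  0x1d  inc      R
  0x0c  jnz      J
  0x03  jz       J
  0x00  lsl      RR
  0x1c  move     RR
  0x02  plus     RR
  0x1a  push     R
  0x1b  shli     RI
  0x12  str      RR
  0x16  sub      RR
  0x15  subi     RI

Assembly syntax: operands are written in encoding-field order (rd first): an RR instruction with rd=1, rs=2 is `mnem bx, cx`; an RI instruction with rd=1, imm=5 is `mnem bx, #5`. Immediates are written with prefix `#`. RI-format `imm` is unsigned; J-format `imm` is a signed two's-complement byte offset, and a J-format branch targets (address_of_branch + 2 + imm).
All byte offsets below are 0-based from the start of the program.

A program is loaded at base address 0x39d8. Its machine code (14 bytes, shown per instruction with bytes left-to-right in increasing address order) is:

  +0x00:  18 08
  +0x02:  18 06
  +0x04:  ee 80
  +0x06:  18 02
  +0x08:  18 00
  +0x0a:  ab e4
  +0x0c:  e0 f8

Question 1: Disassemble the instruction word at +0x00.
jz #8

off 0x00: read 18 08 as big → 0x1808
  top 5b → 0x3 → jz [J]
  [10:0] imm=8 = #8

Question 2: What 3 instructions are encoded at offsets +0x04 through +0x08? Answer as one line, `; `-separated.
inc r13; jz #2; jz #0

@+04  big-endian(ee 80) = 0xee80
  op=0xee80>>11=0x1d ⇒ inc (R)
  [10:7] rd=13 = r13
@+06  big-endian(18 02) = 0x1802
  op=0x1802>>11=0x3 ⇒ jz (J)
  [10:0] imm=2 = #2
@+08  big-endian(18 00) = 0x1800
  op=0x1800>>11=0x3 ⇒ jz (J)
  [10:0] imm=0 = #0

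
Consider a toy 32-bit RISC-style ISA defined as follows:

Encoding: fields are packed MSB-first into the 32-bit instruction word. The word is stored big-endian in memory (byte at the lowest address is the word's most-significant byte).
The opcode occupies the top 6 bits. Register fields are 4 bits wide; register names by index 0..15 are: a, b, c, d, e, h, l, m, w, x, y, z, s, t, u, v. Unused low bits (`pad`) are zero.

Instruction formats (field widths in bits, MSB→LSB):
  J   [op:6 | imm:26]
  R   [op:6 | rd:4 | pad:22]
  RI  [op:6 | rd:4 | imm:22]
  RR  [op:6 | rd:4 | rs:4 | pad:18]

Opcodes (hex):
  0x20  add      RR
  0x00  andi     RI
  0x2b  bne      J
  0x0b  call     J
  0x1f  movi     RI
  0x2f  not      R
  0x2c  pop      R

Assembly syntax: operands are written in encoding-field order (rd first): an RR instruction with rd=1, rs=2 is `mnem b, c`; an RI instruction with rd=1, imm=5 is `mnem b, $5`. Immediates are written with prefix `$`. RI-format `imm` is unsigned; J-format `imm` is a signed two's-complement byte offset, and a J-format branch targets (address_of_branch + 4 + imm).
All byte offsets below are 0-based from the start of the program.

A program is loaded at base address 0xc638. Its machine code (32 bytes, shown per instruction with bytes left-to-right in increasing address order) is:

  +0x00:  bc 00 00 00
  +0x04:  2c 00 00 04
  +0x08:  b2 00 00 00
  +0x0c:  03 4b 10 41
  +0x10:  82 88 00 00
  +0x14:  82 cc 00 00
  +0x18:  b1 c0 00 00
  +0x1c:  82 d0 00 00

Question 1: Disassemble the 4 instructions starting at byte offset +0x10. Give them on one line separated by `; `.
[10] 82 88 00 00 → 0x82880000
  top 6b → 0x20 → add [RR]
  [25:22] rd=10 = y
  [21:18] rs=2 = c
[14] 82 cc 00 00 → 0x82cc0000
  top 6b → 0x20 → add [RR]
  [25:22] rd=11 = z
  [21:18] rs=3 = d
[18] b1 c0 00 00 → 0xb1c00000
  top 6b → 0x2c → pop [R]
  [25:22] rd=7 = m
[1c] 82 d0 00 00 → 0x82d00000
  top 6b → 0x20 → add [RR]
  [25:22] rd=11 = z
  [21:18] rs=4 = e

add y, c; add z, d; pop m; add z, e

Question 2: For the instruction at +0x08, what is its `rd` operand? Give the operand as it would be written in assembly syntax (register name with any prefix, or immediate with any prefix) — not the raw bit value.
+0x08: b2 00 00 00 ⇒ word 0xb2000000 (big)
  opcode bits[31:26]=0x2c: pop/R
  rd@[25:22]=0x8 ⇒ w

w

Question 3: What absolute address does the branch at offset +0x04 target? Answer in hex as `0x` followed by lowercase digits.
0xc644

off 0x04: read 2c 00 00 04 as big → 0x2c000004
  opcode bits[31:26]=0xb: call/J
  imm@[25:0]=0x4 ⇒ $4
  target = base 0xc638 + off 0x04 + 4 + imm 4 = 0xc644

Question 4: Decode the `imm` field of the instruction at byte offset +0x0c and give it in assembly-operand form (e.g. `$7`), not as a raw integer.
off 0x0c: read 03 4b 10 41 as big → 0x034b1041
  top 6b → 0x0 → andi [RI]
  rd: (w>>22)&0xf=0xd → t
  imm: (w>>0)&0x3fffff=0xb1041 → $725057

$725057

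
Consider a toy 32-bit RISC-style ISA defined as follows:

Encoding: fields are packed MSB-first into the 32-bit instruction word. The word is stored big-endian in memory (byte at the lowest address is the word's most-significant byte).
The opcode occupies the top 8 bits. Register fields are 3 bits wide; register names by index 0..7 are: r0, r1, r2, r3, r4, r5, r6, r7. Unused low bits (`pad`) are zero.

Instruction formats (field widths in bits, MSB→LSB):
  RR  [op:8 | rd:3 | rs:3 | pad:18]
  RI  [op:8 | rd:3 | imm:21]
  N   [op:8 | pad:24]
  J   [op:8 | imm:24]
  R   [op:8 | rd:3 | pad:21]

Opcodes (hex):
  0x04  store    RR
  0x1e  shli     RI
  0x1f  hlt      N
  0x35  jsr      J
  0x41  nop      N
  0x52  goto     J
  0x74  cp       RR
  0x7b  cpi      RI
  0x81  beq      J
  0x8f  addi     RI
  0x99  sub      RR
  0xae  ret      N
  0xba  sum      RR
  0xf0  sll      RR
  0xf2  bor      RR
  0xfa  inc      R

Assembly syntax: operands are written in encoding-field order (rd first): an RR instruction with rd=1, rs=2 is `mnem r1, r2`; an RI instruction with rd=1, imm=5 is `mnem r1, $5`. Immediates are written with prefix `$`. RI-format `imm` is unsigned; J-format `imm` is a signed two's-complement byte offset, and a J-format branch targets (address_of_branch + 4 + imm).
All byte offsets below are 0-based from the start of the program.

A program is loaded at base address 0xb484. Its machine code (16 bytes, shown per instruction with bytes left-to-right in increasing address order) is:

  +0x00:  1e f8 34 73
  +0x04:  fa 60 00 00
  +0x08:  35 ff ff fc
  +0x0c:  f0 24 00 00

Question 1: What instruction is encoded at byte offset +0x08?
jsr $-4

+0x08: 35 ff ff fc ⇒ word 0x35fffffc (big)
  opcode bits[31:24]=0x35: jsr/J
  [23:0] imm=16777212 (s24→-4) = $-4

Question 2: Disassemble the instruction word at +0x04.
@+04  big-endian(fa 60 00 00) = 0xfa600000
  opcode bits[31:24]=0xfa: inc/R
  rd@[23:21]=0x3 ⇒ r3

inc r3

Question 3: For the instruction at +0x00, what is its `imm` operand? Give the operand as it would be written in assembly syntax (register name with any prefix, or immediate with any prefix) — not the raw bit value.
+0x00: 1e f8 34 73 ⇒ word 0x1ef83473 (big)
  opcode bits[31:24]=0x1e: shli/RI
  [23:21] rd=7 = r7
  [20:0] imm=1586291 = $1586291

$1586291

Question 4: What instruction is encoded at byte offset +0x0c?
[0c] f0 24 00 00 → 0xf0240000
  top 8b → 0xf0 → sll [RR]
  rd: (w>>21)&0x7=0x1 → r1
  rs: (w>>18)&0x7=0x1 → r1

sll r1, r1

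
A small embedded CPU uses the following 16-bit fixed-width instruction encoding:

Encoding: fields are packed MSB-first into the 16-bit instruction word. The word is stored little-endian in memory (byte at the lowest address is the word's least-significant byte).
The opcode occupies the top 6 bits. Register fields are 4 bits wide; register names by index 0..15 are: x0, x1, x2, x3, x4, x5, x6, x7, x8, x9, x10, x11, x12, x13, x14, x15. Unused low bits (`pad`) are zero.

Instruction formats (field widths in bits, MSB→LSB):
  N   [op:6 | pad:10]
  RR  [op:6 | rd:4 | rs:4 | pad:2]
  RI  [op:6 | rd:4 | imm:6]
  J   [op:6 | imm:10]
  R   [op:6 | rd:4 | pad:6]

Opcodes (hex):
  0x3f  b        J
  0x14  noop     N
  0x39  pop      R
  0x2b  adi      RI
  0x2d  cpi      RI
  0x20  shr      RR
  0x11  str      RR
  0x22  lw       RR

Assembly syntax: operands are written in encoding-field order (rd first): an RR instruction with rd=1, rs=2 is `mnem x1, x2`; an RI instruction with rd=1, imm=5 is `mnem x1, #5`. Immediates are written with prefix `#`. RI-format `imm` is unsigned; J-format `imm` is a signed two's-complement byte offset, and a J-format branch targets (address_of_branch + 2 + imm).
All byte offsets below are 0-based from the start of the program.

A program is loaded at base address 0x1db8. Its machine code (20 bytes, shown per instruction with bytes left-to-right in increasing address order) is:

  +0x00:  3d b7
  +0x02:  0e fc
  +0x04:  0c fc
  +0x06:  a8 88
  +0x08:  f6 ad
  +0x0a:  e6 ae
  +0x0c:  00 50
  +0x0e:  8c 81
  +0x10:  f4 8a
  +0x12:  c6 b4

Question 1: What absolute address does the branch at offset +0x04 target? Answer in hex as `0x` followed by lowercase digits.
0x1dca

@+04  little-endian(0c fc) = 0xfc0c
  op=0xfc0c>>10=0x3f ⇒ b (J)
  [9:0] imm=12 = #12
  target = base 0x1db8 + off 0x04 + 2 + imm 12 = 0x1dca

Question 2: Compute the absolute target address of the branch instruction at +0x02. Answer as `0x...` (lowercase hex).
+0x02: 0e fc ⇒ word 0xfc0e (little)
  top 6b → 0x3f → b [J]
  imm@[9:0]=0xe ⇒ #14
  target = base 0x1db8 + off 0x02 + 2 + imm 14 = 0x1dca

0x1dca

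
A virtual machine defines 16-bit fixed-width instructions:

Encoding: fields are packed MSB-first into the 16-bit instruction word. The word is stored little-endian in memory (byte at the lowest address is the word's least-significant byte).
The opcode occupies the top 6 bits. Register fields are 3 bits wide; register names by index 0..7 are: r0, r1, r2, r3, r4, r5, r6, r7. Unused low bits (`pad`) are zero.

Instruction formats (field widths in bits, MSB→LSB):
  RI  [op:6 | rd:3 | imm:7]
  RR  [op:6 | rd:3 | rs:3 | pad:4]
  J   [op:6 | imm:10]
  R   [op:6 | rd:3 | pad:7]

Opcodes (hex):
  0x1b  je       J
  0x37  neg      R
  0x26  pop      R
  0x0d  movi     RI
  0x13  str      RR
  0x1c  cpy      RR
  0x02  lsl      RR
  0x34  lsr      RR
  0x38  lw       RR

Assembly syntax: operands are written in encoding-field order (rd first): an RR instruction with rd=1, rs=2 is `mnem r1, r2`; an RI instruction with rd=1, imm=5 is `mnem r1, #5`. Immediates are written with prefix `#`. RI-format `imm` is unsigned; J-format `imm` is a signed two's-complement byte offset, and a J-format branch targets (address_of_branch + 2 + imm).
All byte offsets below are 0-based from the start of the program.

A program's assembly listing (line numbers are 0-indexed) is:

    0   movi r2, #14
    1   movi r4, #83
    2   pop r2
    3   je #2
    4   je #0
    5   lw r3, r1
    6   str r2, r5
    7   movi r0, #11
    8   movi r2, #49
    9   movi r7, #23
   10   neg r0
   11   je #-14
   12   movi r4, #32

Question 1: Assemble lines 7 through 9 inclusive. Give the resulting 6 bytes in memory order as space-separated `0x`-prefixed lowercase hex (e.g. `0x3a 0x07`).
0x0b 0x34 0x31 0x35 0x97 0x37

L7: movi op=0xd:6|rd=0:3|imm=11:7 ⇒ 0x340b ⇒ little 0b 34
L8: movi op=0xd:6|rd=2:3|imm=49:7 ⇒ 0x3531 ⇒ little 31 35
L9: movi op=0xd:6|rd=7:3|imm=23:7 ⇒ 0x3797 ⇒ little 97 37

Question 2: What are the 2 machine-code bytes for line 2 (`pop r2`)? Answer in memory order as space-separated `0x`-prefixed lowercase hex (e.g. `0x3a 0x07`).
0x00 0x99

L2: pop op=0x26:6|rd=2:3|pad=0:7 ⇒ 0x9900 ⇒ little 00 99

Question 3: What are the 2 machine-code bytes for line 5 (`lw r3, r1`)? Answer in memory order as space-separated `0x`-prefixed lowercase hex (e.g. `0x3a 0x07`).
0x90 0xe1

5. lw fields op=0x38:6|rd=3:3|rs=1:3|pad=0:4 → word e190h → 90 e1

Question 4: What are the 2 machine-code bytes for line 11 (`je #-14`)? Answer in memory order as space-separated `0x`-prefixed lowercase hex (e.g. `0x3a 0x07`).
0xf2 0x6f

line 11 (je): pack op=0x1b:6|imm=-14:10 = 0x6ff2; little→ f2 6f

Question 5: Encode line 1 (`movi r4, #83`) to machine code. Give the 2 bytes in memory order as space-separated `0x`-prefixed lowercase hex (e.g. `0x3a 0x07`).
0x53 0x36

line 1 (movi): pack op=0xd:6|rd=4:3|imm=83:7 = 0x3653; little→ 53 36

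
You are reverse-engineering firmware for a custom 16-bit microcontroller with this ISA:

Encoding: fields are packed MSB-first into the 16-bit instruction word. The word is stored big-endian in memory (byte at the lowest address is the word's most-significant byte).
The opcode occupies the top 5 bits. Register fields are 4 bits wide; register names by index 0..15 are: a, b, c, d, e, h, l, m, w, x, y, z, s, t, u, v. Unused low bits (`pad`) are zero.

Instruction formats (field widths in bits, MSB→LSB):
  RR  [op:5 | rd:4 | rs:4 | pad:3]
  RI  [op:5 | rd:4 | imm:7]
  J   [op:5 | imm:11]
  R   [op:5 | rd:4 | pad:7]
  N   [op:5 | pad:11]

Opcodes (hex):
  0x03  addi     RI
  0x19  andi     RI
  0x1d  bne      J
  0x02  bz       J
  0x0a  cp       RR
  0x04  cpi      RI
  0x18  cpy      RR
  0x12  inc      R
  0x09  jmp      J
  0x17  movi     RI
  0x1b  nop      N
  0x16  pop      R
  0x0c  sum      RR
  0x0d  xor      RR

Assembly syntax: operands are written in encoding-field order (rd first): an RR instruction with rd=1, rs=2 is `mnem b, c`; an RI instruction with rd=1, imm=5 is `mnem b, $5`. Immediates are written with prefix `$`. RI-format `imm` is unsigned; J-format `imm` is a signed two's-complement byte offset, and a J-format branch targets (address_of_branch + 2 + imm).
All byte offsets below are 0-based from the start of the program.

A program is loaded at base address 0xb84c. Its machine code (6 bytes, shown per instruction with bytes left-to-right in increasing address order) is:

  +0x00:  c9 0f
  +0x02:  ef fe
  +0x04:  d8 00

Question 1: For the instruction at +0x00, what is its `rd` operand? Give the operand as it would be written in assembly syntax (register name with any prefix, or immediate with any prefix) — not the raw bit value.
@+00  big-endian(c9 0f) = 0xc90f
  opcode bits[15:11]=0x19: andi/RI
  [10:7] rd=2 = c
  [6:0] imm=15 = $15

c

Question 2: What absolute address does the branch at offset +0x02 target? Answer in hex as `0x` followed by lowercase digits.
0xb84e

[02] ef fe → 0xeffe
  op=0xeffe>>11=0x1d ⇒ bne (J)
  [10:0] imm=2046 (s11→-2) = $-2
  target = base 0xb84c + off 0x02 + 2 + imm -2 = 0xb84e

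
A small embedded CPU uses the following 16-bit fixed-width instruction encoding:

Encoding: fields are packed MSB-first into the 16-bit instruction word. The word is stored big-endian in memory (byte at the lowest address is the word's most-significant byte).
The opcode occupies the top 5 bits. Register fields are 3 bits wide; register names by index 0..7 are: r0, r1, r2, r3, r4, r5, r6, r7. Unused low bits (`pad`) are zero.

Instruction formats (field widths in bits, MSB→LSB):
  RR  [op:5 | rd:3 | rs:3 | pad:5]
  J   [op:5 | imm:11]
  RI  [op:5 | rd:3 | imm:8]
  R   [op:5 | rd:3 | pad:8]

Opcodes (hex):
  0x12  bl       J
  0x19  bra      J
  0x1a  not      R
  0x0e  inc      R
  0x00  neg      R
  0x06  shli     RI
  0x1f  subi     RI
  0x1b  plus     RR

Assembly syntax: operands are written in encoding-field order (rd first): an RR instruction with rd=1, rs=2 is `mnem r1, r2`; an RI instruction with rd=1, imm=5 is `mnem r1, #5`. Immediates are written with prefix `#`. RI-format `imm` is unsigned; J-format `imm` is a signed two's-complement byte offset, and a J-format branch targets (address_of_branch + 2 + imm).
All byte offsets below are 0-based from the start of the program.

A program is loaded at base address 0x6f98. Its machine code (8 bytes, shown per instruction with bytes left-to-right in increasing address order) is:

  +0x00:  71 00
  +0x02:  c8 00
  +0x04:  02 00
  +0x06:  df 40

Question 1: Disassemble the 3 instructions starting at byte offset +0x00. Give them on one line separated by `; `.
[00] 71 00 → 0x7100
  top 5b → 0xe → inc [R]
  rd@[10:8]=0x1 ⇒ r1
[02] c8 00 → 0xc800
  top 5b → 0x19 → bra [J]
  imm@[10:0]=0x0 ⇒ #0
[04] 02 00 → 0x0200
  top 5b → 0x0 → neg [R]
  rd@[10:8]=0x2 ⇒ r2

inc r1; bra #0; neg r2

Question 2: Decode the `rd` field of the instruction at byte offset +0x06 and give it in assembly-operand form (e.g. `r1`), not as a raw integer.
@+06  big-endian(df 40) = 0xdf40
  op=0xdf40>>11=0x1b ⇒ plus (RR)
  [10:8] rd=7 = r7
  [7:5] rs=2 = r2

r7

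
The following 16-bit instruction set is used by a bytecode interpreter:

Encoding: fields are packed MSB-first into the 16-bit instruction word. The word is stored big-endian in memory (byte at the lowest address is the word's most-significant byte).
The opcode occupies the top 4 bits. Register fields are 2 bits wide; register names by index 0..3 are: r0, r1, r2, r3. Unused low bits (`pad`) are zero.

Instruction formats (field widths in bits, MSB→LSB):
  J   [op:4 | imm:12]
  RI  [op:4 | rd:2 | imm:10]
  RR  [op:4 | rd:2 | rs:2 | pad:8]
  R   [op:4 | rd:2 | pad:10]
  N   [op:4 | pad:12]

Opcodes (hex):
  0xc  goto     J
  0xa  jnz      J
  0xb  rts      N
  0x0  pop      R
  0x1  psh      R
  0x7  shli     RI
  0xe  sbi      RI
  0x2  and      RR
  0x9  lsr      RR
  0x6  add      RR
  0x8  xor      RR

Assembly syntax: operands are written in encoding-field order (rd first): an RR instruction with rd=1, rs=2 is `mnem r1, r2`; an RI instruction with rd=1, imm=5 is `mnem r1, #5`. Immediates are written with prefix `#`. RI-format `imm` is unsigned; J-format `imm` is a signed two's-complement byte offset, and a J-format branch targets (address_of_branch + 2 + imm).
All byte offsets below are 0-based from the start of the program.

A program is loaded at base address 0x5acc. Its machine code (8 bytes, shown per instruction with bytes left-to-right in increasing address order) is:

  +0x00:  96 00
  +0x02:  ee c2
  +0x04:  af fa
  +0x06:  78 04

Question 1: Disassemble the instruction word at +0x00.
lsr r1, r2

+0x00: 96 00 ⇒ word 0x9600 (big)
  op=0x9600>>12=0x9 ⇒ lsr (RR)
  rd: (w>>10)&0x3=0x1 → r1
  rs: (w>>8)&0x3=0x2 → r2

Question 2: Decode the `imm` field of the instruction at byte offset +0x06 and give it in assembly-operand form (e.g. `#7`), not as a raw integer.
off 0x06: read 78 04 as big → 0x7804
  op=0x7804>>12=0x7 ⇒ shli (RI)
  rd: (w>>10)&0x3=0x2 → r2
  imm: (w>>0)&0x3ff=0x4 → #4

#4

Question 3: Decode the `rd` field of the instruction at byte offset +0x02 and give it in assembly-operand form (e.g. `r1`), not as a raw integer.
off 0x02: read ee c2 as big → 0xeec2
  top 4b → 0xe → sbi [RI]
  [11:10] rd=3 = r3
  [9:0] imm=706 = #706

r3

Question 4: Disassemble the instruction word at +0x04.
jnz #-6

+0x04: af fa ⇒ word 0xaffa (big)
  opcode bits[15:12]=0xa: jnz/J
  [11:0] imm=4090 (s12→-6) = #-6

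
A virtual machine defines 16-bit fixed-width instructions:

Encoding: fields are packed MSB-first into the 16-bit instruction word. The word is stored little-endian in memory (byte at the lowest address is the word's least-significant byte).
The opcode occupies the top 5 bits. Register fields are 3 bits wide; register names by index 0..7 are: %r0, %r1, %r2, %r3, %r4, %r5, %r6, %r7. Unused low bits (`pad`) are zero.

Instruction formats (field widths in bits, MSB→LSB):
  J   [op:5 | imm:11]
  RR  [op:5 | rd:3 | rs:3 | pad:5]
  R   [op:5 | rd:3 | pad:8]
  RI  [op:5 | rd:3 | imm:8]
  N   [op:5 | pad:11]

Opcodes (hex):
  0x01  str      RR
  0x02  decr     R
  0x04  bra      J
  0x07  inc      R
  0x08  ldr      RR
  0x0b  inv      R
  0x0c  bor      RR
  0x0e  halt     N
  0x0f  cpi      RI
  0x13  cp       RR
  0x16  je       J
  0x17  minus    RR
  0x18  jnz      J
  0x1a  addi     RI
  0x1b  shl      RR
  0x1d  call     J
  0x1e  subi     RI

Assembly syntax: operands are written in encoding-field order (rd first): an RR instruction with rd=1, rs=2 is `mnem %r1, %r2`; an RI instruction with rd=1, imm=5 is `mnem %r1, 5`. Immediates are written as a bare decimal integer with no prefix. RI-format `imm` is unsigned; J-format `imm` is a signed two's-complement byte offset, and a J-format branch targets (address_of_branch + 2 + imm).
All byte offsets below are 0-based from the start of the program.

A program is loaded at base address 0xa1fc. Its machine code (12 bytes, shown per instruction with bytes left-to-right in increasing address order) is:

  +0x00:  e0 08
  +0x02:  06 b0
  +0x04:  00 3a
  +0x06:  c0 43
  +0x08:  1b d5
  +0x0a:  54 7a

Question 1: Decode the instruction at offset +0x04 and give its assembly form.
[04] 00 3a → 0x3a00
  top 5b → 0x7 → inc [R]
  rd@[10:8]=0x2 ⇒ %r2

inc %r2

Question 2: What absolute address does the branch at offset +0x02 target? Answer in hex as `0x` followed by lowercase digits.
@+02  little-endian(06 b0) = 0xb006
  op=0xb006>>11=0x16 ⇒ je (J)
  imm@[10:0]=0x6 ⇒ 6
  target = base 0xa1fc + off 0x02 + 2 + imm 6 = 0xa206

0xa206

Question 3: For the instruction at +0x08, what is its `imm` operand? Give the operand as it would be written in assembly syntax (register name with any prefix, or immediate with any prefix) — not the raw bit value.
@+08  little-endian(1b d5) = 0xd51b
  opcode bits[15:11]=0x1a: addi/RI
  [10:8] rd=5 = %r5
  [7:0] imm=27 = 27

27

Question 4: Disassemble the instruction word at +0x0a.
cpi %r2, 84

off 0x0a: read 54 7a as little → 0x7a54
  op=0x7a54>>11=0xf ⇒ cpi (RI)
  rd@[10:8]=0x2 ⇒ %r2
  imm@[7:0]=0x54 ⇒ 84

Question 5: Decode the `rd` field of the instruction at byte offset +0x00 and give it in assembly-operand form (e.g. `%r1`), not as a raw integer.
%r0

off 0x00: read e0 08 as little → 0x08e0
  op=0x08e0>>11=0x1 ⇒ str (RR)
  rd: (w>>8)&0x7=0x0 → %r0
  rs: (w>>5)&0x7=0x7 → %r7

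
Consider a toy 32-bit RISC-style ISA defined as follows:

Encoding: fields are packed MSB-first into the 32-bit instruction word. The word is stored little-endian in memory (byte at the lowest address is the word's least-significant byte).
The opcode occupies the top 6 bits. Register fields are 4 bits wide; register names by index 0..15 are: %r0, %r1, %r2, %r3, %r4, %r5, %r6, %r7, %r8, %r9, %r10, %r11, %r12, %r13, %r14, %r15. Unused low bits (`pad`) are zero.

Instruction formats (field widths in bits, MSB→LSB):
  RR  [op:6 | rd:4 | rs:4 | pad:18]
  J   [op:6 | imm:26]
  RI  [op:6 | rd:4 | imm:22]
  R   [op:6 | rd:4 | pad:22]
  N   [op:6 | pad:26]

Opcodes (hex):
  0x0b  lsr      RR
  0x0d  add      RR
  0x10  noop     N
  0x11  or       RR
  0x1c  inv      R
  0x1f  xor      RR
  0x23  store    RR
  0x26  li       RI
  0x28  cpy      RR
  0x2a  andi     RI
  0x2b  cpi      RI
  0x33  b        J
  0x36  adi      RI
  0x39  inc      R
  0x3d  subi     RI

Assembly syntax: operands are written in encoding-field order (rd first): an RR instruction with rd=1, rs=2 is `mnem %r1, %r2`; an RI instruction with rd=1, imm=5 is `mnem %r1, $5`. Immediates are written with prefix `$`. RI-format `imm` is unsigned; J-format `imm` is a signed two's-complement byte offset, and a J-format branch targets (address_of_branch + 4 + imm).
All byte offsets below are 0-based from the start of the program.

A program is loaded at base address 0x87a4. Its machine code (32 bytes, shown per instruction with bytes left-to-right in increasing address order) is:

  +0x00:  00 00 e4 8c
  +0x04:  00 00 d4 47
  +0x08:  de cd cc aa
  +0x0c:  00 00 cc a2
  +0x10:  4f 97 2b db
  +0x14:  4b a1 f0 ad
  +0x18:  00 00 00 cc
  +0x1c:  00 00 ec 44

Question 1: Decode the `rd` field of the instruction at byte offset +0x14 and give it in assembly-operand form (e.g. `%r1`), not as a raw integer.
%r7

+0x14: 4b a1 f0 ad ⇒ word 0xadf0a14b (little)
  op=0xadf0a14b>>26=0x2b ⇒ cpi (RI)
  rd@[25:22]=0x7 ⇒ %r7
  imm@[21:0]=0x30a14b ⇒ $3187019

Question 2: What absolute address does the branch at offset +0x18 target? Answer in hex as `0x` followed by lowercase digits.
off 0x18: read 00 00 00 cc as little → 0xcc000000
  op=0xcc000000>>26=0x33 ⇒ b (J)
  imm: (w>>0)&0x3ffffff=0x0 → $0
  target = base 0x87a4 + off 0x18 + 4 + imm 0 = 0x87c0

0x87c0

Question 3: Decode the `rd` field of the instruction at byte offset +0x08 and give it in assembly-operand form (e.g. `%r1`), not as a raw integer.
[08] de cd cc aa → 0xaacccdde
  op=0xaacccdde>>26=0x2a ⇒ andi (RI)
  rd@[25:22]=0xb ⇒ %r11
  imm@[21:0]=0xccdde ⇒ $839134

%r11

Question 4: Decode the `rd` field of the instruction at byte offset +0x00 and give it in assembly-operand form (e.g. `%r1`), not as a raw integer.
%r3

[00] 00 00 e4 8c → 0x8ce40000
  opcode bits[31:26]=0x23: store/RR
  rd: (w>>22)&0xf=0x3 → %r3
  rs: (w>>18)&0xf=0x9 → %r9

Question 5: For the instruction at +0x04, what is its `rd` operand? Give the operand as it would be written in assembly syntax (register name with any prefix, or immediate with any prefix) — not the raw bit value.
%r15

[04] 00 00 d4 47 → 0x47d40000
  opcode bits[31:26]=0x11: or/RR
  rd@[25:22]=0xf ⇒ %r15
  rs@[21:18]=0x5 ⇒ %r5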